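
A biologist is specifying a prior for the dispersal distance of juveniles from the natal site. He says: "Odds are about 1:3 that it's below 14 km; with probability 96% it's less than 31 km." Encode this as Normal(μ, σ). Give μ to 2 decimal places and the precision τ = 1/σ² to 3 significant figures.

μ = 18.73, τ = 0.0204

For Normal(μ,σ), the p-quantile is μ + z_p·σ. Here z_{0.25} = -0.6745, z_{0.96} = 1.751.
So 14 = μ − 0.6745σ and 31 = μ + 1.751σ.
Subtracting: σ = (31 − 14)/(1.751 − (-0.6745)) = 7.01.
Then μ = 14 − (-0.6745)·7.01 = 18.73.
Precision τ = 1/σ² = 1/7.01² = 0.0204.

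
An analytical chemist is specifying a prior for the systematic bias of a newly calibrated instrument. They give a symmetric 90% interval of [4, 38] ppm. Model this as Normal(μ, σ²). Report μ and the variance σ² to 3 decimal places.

A symmetric 90% interval runs μ ± z·σ with z = 1.645.
Half-width = 17, so σ = 17/1.645 = 10.3353 and σ² = 106.818.
μ is the interval midpoint, 21.000.

μ = 21.000, σ² = 106.818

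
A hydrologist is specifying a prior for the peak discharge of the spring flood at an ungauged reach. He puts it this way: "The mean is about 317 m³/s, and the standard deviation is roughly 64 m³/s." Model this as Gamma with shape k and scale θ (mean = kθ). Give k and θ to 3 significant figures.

For Gamma(k, scale θ): mean = kθ, variance = kθ², so CV = 1/√k.
CV = SD/mean = 64/317 = 0.2019, hence k = 1/CV² = 24.5.
Then θ = mean/k = 317/24.5 = 12.9.

k ≈ 24.5, θ ≈ 12.9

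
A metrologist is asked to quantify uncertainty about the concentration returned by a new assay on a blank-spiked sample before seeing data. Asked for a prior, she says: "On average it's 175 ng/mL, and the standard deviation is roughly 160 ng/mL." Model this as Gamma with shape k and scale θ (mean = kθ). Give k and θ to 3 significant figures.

For Gamma(k, scale θ): mean = kθ, variance = kθ², so CV = 1/√k.
CV = SD/mean = 160/175 = 0.9143, hence k = 1/CV² = 1.2.
Then θ = mean/k = 175/1.2 = 146.

k ≈ 1.2, θ ≈ 146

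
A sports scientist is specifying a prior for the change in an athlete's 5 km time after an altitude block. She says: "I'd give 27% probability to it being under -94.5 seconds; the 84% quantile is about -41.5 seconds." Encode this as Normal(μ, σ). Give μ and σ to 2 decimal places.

For Normal(μ,σ), the p-quantile is μ + z_p·σ. Here z_{0.27} = -0.6128, z_{0.84} = 0.9945.
So -94.5 = μ − 0.6128σ and -41.5 = μ + 0.9945σ.
Subtracting: σ = (-41.5 − -94.5)/(0.9945 − (-0.6128)) = 32.98.
Then μ = -94.5 − (-0.6128)·32.98 = -74.29.

μ = -74.29, σ = 32.98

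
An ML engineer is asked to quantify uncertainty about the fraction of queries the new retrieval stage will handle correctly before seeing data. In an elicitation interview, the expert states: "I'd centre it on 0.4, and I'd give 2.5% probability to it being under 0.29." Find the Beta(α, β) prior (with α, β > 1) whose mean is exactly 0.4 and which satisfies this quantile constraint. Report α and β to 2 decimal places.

With mean 0.4 fixed, write α = 0.4s, β = 0.6s where s = α+β.
Need P(θ < 0.29) = 0.025 under Beta(0.4s, 0.6s). Normal approximation: (q−m)/√(m(1−m)/s) ≈ z_{0.025} = -1.96, so s ≈ 0.4·0.6·(-1.96)²/(0.29−0.4)² = 76.2.
At s = 76.2: P(θ<0.29) ≈ 0.021. Adjusting to match 0.025 gives s ≈ 71.16.
So α = 0.4·71.16 ≈ 28.47, β = 0.6·71.16 ≈ 42.70.

α ≈ 28.47, β ≈ 42.70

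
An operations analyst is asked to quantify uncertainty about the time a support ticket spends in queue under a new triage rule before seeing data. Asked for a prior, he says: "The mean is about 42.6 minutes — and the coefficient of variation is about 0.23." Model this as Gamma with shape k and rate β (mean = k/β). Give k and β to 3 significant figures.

For Gamma(k, rate β): mean = k/β, variance = k/β², so CV = 1/√k.
CV = 0.23, hence k = 1/CV² = 18.9.
Then β = k/mean = 18.9/42.6 = 0.444.

k ≈ 18.9, β ≈ 0.444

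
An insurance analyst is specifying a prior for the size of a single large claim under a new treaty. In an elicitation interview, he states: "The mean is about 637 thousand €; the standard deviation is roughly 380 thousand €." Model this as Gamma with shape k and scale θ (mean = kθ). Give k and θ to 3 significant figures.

For Gamma(k, scale θ): mean = kθ, variance = kθ², so CV = 1/√k.
CV = SD/mean = 380/637 = 0.5965, hence k = 1/CV² = 2.81.
Then θ = mean/k = 637/2.81 = 227.

k ≈ 2.81, θ ≈ 227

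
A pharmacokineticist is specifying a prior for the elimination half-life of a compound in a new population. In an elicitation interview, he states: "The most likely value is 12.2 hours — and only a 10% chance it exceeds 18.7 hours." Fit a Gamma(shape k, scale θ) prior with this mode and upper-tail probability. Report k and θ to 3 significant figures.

Gamma(k,θ) with k>1 has mode (k−1)θ, so θ = 12.2/(k−1).
Need P(X < 18.7) = 0.9 with θ tied to k this way. Start at k = 2, θ = 12.2: P(X<18.7) ≈ 0.453.
Too low — raise k to concentrate. Iterating converges to k ≈ 11.2.
Then θ = 12.2/(11.2−1) ≈ 1.19.

k ≈ 11.2, θ ≈ 1.19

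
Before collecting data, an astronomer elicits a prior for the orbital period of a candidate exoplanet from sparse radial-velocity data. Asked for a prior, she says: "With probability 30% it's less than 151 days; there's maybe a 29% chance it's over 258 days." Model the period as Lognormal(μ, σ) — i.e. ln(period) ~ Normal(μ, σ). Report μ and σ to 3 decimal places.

If T ~ Lognormal(μ,σ) then ln T ~ Normal(μ,σ), so the p-quantile of ln T is μ + z_p·σ.
ln(151) = 5.017 and ln(258) = 5.553; z_{0.3} = -0.5244, z_{0.71} = 0.5534.
σ = (5.553 − 5.017)/(0.5534 − (-0.5244)) = 0.497.
μ = 5.017 − (-0.5244)·0.497 = 5.278.

μ ≈ 5.278, σ ≈ 0.497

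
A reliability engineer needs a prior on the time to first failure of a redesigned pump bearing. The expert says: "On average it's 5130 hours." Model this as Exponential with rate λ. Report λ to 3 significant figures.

Exponential mean = 1/λ, so λ = 1/5130.0 = 0.000195.

λ ≈ 0.000195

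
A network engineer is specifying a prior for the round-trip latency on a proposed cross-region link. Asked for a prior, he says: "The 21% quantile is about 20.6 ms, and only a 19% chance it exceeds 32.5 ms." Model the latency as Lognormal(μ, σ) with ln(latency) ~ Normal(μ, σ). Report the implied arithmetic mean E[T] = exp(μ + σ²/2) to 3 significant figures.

E[T] ≈ 26.6 ms

If T ~ Lognormal(μ,σ) then ln T ~ Normal(μ,σ), so the p-quantile of ln T is μ + z_p·σ.
ln(20.6) = 3.025 and ln(32.5) = 3.481; z_{0.21} = -0.8064, z_{0.81} = 0.8779.
σ = (3.481 − 3.025)/(0.8779 − (-0.8064)) = 0.271.
μ = 3.025 − (-0.8064)·0.271 = 3.244.
E[T] = exp(μ + σ²/2) = exp(3.244 + 0.0366) = 26.6 ms.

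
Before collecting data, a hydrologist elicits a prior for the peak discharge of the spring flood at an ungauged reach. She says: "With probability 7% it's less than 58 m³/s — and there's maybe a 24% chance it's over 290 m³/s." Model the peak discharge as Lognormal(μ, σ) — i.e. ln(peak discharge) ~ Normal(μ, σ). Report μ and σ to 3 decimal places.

If T ~ Lognormal(μ,σ) then ln T ~ Normal(μ,σ), so the p-quantile of ln T is μ + z_p·σ.
ln(58) = 4.06 and ln(290) = 5.67; z_{0.07} = -1.476, z_{0.76} = 0.7063.
σ = (5.67 − 4.06)/(0.7063 − (-1.476)) = 0.738.
μ = 4.06 − (-1.476)·0.738 = 5.149.

μ ≈ 5.149, σ ≈ 0.738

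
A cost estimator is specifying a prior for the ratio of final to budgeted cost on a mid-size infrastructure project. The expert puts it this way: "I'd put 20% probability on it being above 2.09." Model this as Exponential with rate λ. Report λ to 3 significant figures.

P(T > 2.09) = e^(−λ·2.09) = 0.2, so λ = −ln(0.2)/2.09 = 0.77.

λ ≈ 0.77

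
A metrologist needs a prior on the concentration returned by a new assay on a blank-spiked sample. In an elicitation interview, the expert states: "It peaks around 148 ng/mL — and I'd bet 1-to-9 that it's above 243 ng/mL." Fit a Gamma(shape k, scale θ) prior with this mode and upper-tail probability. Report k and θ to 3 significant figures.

k ≈ 8.67, θ ≈ 19.3

Gamma(k,θ) with k>1 has mode (k−1)θ, so θ = 148/(k−1).
Need P(X < 243) = 0.9 with θ tied to k this way. Start at k = 2, θ = 148: P(X<243) ≈ 0.488.
Too low — raise k to concentrate. Iterating converges to k ≈ 8.67.
Then θ = 148/(8.67−1) ≈ 19.3.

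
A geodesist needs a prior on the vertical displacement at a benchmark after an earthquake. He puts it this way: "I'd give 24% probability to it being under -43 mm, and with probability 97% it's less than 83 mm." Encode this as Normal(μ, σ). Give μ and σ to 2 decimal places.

μ = -8.60, σ = 48.70

For Normal(μ,σ), the p-quantile is μ + z_p·σ. Here z_{0.24} = -0.7063, z_{0.97} = 1.881.
So -43 = μ − 0.7063σ and 83 = μ + 1.881σ.
Subtracting: σ = (83 − -43)/(1.881 − (-0.7063)) = 48.70.
Then μ = -43 − (-0.7063)·48.70 = -8.60.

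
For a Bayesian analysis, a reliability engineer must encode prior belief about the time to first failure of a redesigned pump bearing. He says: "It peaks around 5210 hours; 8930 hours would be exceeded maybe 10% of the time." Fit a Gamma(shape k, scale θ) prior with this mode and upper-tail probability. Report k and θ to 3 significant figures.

k ≈ 7.53, θ ≈ 798

Gamma(k,θ) with k>1 has mode (k−1)θ, so θ = 5210/(k−1).
Need P(X < 8930) = 0.9 with θ tied to k this way. Start at k = 2, θ = 5210: P(X<8930) ≈ 0.511.
Too low — raise k to concentrate. Iterating converges to k ≈ 7.53.
Then θ = 5210/(7.53−1) ≈ 798.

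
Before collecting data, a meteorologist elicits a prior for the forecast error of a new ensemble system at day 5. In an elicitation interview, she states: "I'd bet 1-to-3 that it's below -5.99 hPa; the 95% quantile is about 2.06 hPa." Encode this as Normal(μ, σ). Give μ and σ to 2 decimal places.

μ = -3.65, σ = 3.47

The p-quantile of Normal(μ,σ) is μ + z_p·σ, with z_{0.25} = -0.6745 and z_{0.95} = 1.645.
Eliminate σ: μ = (z₂·x₁ − z₁·x₂)/(z₂ − z₁) = (1.645·-5.99 − (-0.6745)·2.06)/2.319 = -3.65.
Then σ = (x₂ − x₁)/(z₂ − z₁) = (2.06 − -5.99)/2.319 = 3.47.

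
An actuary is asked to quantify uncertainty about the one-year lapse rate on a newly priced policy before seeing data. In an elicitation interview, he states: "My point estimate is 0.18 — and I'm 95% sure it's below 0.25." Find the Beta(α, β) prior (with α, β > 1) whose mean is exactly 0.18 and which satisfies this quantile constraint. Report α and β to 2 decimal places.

With mean 0.18 fixed, write α = 0.18s, β = 0.82s where s = α+β.
Need P(θ < 0.25) = 0.95 under Beta(0.18s, 0.82s). Normal approximation: (q−m)/√(m(1−m)/s) ≈ z_{0.95} = 1.64, so s ≈ 0.18·0.82·(1.64)²/(0.25−0.18)² = 81.5.
At s = 81.5: P(θ<0.25) ≈ 0.942. Adjusting to match 0.95 gives s ≈ 90.28.
So α = 0.18·90.28 ≈ 16.25, β = 0.82·90.28 ≈ 74.03.

α ≈ 16.25, β ≈ 74.03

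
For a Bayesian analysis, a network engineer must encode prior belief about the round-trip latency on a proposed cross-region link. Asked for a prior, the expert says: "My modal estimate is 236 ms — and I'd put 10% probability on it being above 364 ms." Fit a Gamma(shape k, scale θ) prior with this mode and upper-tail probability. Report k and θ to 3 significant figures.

Gamma(k,θ) with k>1 has mode (k−1)θ, so θ = 236/(k−1).
Need P(X < 364) = 0.9 with θ tied to k this way. Start at k = 2, θ = 236: P(X<364) ≈ 0.456.
Too low — raise k to concentrate. Iterating converges to k ≈ 11.
Then θ = 236/(11−1) ≈ 23.7.

k ≈ 11, θ ≈ 23.7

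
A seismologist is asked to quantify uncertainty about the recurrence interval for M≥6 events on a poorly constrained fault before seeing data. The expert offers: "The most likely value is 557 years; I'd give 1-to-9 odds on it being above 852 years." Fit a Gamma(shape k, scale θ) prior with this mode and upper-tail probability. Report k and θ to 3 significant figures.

k ≈ 11.3, θ ≈ 53.9

Gamma(k,θ) with k>1 has mode (k−1)θ, so θ = 557/(k−1).
Need P(X < 852) = 0.9 with θ tied to k this way. Start at k = 2, θ = 557: P(X<852) ≈ 0.452.
Too low — raise k to concentrate. Iterating converges to k ≈ 11.3.
Then θ = 557/(11.3−1) ≈ 53.9.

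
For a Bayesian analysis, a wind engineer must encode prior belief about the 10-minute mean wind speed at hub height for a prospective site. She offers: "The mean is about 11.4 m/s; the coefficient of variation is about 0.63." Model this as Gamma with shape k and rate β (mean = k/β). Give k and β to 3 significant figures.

k ≈ 2.52, β ≈ 0.221

For Gamma(k, rate β): mean = k/β, variance = k/β², so CV = 1/√k.
CV = 0.63, hence k = 1/CV² = 2.52.
Then β = k/mean = 2.52/11.4 = 0.221.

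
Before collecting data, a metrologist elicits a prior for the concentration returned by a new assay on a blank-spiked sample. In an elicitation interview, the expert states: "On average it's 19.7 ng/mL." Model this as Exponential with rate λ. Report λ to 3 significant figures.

λ ≈ 0.0508

Exponential mean = 1/λ, so λ = 1/19.7 = 0.0508.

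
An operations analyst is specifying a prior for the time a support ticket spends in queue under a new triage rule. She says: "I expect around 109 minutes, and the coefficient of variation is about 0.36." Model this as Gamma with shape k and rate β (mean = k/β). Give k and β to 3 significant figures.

For Gamma(k, rate β): mean = k/β, variance = k/β², so CV = 1/√k.
CV = 0.36, hence k = 1/CV² = 7.72.
Then β = k/mean = 7.72/109 = 0.0708.

k ≈ 7.72, β ≈ 0.0708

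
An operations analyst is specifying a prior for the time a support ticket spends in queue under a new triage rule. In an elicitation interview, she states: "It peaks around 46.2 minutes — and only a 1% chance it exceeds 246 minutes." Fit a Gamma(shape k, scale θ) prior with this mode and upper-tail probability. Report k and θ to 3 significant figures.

Gamma(k,θ) with k>1 has mode (k−1)θ, so θ = 46.2/(k−1).
Need P(X < 246) = 0.99 with θ tied to k this way. Start at k = 2, θ = 46.2: P(X<246) ≈ 0.969.
Too low — raise k to concentrate. Iterating converges to k ≈ 2.38.
Then θ = 46.2/(2.38−1) ≈ 33.6.

k ≈ 2.38, θ ≈ 33.6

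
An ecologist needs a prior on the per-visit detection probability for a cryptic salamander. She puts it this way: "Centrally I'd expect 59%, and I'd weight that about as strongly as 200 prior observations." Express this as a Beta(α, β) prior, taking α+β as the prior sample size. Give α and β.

Under the effective-sample-size interpretation, Beta(α, β) has prior mean α/(α+β) and prior sample size α+β.
So α+β = 200 and α/(α+β) = 0.59, giving α = 0.59·200 = 118 and β = 200 − 118 = 82.

α = 118, β = 82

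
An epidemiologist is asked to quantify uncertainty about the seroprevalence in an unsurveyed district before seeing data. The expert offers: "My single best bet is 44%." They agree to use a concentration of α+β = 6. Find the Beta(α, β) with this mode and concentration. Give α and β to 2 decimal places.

α = 2.76, β = 3.24

For α,β > 1 the Beta mode is (α−1)/(α+β−2). With α+β = 6, the mode is (α−1)/4.
Set (α−1)/4 = 0.44 → α = 1 + 0.44·4 = 2.76.
β = 6 − α = 3.24.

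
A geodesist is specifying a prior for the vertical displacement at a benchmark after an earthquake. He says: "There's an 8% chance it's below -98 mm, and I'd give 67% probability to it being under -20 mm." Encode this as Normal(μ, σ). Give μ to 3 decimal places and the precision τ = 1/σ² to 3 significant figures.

For Normal(μ,σ), the p-quantile is μ + z_p·σ. Here z_{0.08} = -1.405, z_{0.67} = 0.4399.
So -98 = μ − 1.405σ and -20 = μ + 0.4399σ.
Subtracting: σ = (-20 − -98)/(0.4399 − (-1.405)) = 42.277.
Then μ = -98 − (-1.405)·42.277 = -38.598.
Precision τ = 1/σ² = 1/42.28² = 0.000559.

μ = -38.598, τ = 0.000559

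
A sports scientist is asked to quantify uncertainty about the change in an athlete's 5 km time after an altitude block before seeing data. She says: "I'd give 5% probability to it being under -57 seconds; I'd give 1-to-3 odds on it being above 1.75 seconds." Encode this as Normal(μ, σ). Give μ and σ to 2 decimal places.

The p-quantile of Normal(μ,σ) is μ + z_p·σ, with z_{0.05} = -1.645 and z_{0.75} = 0.6745.
Eliminate σ: μ = (z₂·x₁ − z₁·x₂)/(z₂ − z₁) = (0.6745·-57 − (-1.645)·1.75)/2.319 = -15.34.
Then σ = (x₂ − x₁)/(z₂ − z₁) = (1.75 − -57)/2.319 = 25.33.

μ = -15.34, σ = 25.33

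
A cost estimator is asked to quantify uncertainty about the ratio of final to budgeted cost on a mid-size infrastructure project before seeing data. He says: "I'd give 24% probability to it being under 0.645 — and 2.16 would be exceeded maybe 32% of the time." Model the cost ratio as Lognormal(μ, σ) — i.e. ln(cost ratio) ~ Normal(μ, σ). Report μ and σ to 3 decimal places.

μ ≈ 0.289, σ ≈ 1.029

If T ~ Lognormal(μ,σ) then ln T ~ Normal(μ,σ), so the p-quantile of ln T is μ + z_p·σ.
ln(0.645) = -0.4385 and ln(2.16) = 0.7701; z_{0.24} = -0.7063, z_{0.68} = 0.4677.
σ = (0.7701 − -0.4385)/(0.4677 − (-0.7063)) = 1.029.
μ = -0.4385 − (-0.7063)·1.029 = 0.289.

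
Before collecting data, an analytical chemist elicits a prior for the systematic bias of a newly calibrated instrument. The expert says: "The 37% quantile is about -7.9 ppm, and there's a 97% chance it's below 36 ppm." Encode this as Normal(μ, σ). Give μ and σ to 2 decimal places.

The p-quantile of Normal(μ,σ) is μ + z_p·σ, with z_{0.37} = -0.3319 and z_{0.97} = 1.881.
Eliminate σ: μ = (z₂·x₁ − z₁·x₂)/(z₂ − z₁) = (1.881·-7.9 − (-0.3319)·36)/2.213 = -1.32.
Then σ = (x₂ − x₁)/(z₂ − z₁) = (36 − -7.9)/2.213 = 19.84.

μ = -1.32, σ = 19.84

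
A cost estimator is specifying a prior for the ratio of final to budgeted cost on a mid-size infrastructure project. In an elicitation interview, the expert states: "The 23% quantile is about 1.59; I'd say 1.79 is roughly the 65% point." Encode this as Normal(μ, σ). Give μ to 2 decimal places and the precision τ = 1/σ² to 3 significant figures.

μ = 1.72, τ = 31.6

The p-quantile of Normal(μ,σ) is μ + z_p·σ, with z_{0.23} = -0.7388 and z_{0.65} = 0.3853.
Eliminate σ: μ = (z₂·x₁ − z₁·x₂)/(z₂ − z₁) = (0.3853·1.59 − (-0.7388)·1.79)/1.124 = 1.72.
Then σ = (x₂ − x₁)/(z₂ − z₁) = (1.79 − 1.59)/1.124 = 0.18.
Precision τ = 1/σ² = 1/0.1779² = 31.6.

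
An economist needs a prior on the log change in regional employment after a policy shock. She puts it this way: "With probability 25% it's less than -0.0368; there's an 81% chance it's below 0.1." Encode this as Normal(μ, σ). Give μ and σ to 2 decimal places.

For Normal(μ,σ), the p-quantile is μ + z_p·σ. Here z_{0.25} = -0.6745, z_{0.81} = 0.8779.
So -0.0368 = μ − 0.6745σ and 0.1 = μ + 0.8779σ.
Subtracting: σ = (0.1 − -0.0368)/(0.8779 − (-0.6745)) = 0.09.
Then μ = -0.0368 − (-0.6745)·0.09 = 0.02.

μ = 0.02, σ = 0.09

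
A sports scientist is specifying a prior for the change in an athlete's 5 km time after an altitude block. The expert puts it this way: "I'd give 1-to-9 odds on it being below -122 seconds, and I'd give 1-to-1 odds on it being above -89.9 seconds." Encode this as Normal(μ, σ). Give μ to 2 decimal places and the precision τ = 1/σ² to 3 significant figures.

μ = -89.90, τ = 0.00159

The p-quantile of Normal(μ,σ) is μ + z_p·σ, with z_{0.1} = -1.282 and z_{0.5} = 0.
Eliminate σ: μ = (z₂·x₁ − z₁·x₂)/(z₂ − z₁) = (0·-122 − (-1.282)·-89.9)/1.282 = -89.90.
Then σ = (x₂ − x₁)/(z₂ − z₁) = (-89.9 − -122)/1.282 = 25.05.
Precision τ = 1/σ² = 1/25.05² = 0.00159.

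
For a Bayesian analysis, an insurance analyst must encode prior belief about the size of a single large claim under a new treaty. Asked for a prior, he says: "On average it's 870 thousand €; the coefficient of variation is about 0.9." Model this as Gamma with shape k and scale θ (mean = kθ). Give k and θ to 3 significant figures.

For Gamma(k, scale θ): mean = kθ, variance = kθ², so CV = 1/√k.
CV = 0.9, hence k = 1/CV² = 1.23.
Then θ = mean/k = 870/1.23 = 705.

k ≈ 1.23, θ ≈ 705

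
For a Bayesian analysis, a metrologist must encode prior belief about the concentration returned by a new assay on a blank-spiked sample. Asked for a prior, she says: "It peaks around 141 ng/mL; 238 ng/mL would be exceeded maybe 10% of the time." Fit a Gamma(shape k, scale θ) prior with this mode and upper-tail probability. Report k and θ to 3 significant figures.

Gamma(k,θ) with k>1 has mode (k−1)θ, so θ = 141/(k−1).
Need P(X < 238) = 0.9 with θ tied to k this way. Start at k = 2, θ = 141: P(X<238) ≈ 0.503.
Too low — raise k to concentrate. Iterating converges to k ≈ 7.9.
Then θ = 141/(7.9−1) ≈ 20.4.

k ≈ 7.9, θ ≈ 20.4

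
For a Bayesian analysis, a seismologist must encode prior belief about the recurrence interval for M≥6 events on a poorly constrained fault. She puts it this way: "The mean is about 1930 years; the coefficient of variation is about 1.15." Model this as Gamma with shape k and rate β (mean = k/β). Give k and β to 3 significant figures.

k ≈ 0.756, β ≈ 0.000392

For Gamma(k, rate β): mean = k/β, variance = k/β², so CV = 1/√k.
CV = 1.15, hence k = 1/CV² = 0.756.
Then β = k/mean = 0.756/1930 = 0.000392.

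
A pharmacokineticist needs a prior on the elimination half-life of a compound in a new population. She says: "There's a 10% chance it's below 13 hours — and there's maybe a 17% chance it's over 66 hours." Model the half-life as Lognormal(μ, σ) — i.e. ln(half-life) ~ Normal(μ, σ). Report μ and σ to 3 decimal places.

μ ≈ 3.496, σ ≈ 0.727

If T ~ Lognormal(μ,σ) then ln T ~ Normal(μ,σ), so the p-quantile of ln T is μ + z_p·σ.
ln(13) = 2.565 and ln(66) = 4.19; z_{0.1} = -1.282, z_{0.83} = 0.9542.
σ = (4.19 − 2.565)/(0.9542 − (-1.282)) = 0.727.
μ = 2.565 − (-1.282)·0.727 = 3.496.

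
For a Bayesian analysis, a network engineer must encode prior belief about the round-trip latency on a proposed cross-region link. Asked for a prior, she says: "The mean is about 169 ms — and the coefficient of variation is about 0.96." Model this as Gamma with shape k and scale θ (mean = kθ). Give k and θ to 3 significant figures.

For Gamma(k, scale θ): mean = kθ, variance = kθ², so CV = 1/√k.
CV = 0.96, hence k = 1/CV² = 1.09.
Then θ = mean/k = 169/1.09 = 156.

k ≈ 1.09, θ ≈ 156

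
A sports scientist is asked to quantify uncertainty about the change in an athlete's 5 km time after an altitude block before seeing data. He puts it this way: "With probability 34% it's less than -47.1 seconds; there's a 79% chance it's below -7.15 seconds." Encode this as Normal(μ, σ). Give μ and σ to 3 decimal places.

The p-quantile of Normal(μ,σ) is μ + z_p·σ, with z_{0.34} = -0.4125 and z_{0.79} = 0.8064.
Eliminate σ: μ = (z₂·x₁ − z₁·x₂)/(z₂ − z₁) = (0.8064·-47.1 − (-0.4125)·-7.15)/1.219 = -33.581.
Then σ = (x₂ − x₁)/(z₂ − z₁) = (-7.15 − -47.1)/1.219 = 32.776.

μ = -33.581, σ = 32.776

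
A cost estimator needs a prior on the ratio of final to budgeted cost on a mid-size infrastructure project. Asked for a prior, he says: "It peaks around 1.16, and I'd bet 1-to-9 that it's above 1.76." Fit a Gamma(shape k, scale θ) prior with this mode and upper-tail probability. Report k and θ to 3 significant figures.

Gamma(k,θ) with k>1 has mode (k−1)θ, so θ = 1.16/(k−1).
Need P(X < 1.76) = 0.9 with θ tied to k this way. Start at k = 2, θ = 1.16: P(X<1.76) ≈ 0.448.
Too low — raise k to concentrate. Iterating converges to k ≈ 11.7.
Then θ = 1.16/(11.7−1) ≈ 0.108.

k ≈ 11.7, θ ≈ 0.108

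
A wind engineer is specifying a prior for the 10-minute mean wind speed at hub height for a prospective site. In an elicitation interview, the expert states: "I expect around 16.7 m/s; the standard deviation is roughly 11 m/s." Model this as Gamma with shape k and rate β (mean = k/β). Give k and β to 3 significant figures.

For Gamma(k, rate β): mean = k/β, variance = k/β², so CV = 1/√k.
CV = SD/mean = 11/16.7 = 0.6587, hence k = 1/CV² = 2.3.
Then β = k/mean = 2.3/16.7 = 0.138.

k ≈ 2.3, β ≈ 0.138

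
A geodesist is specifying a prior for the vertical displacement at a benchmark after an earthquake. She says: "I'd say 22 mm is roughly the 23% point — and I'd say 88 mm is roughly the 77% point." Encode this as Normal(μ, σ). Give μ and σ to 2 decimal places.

μ = 55.00, σ = 44.66

For Normal(μ,σ), the p-quantile is μ + z_p·σ. Here z_{0.23} = -0.7388, z_{0.77} = 0.7388.
So 22 = μ − 0.7388σ and 88 = μ + 0.7388σ.
Subtracting: σ = (88 − 22)/(0.7388 − (-0.7388)) = 44.66.
Then μ = 22 − (-0.7388)·44.66 = 55.00.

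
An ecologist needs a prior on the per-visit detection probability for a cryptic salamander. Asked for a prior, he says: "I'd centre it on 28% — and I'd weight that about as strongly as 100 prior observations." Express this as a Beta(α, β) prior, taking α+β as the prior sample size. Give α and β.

Under the effective-sample-size interpretation, Beta(α, β) has prior mean α/(α+β) and prior sample size α+β.
So α+β = 100 and α/(α+β) = 0.28, giving α = 0.28·100 = 28 and β = 100 − 28 = 72.

α = 28, β = 72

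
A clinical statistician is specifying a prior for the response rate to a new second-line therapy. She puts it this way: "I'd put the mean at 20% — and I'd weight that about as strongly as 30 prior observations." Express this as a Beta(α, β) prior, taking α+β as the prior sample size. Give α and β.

α = 6, β = 24

Under the effective-sample-size interpretation, Beta(α, β) has prior mean α/(α+β) and prior sample size α+β.
So α+β = 30 and α/(α+β) = 0.2, giving α = 0.2·30 = 6 and β = 30 − 6 = 24.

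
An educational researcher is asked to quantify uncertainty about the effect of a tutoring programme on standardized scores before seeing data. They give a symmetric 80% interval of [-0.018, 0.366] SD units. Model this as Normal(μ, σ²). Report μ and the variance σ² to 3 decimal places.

μ = 0.174, σ² = 0.022

A symmetric 80% interval runs μ ± z·σ with z = 1.282.
Half-width = 0.192, so σ = 0.192/1.282 = 0.1498 and σ² = 0.022.
μ is the interval midpoint, 0.174.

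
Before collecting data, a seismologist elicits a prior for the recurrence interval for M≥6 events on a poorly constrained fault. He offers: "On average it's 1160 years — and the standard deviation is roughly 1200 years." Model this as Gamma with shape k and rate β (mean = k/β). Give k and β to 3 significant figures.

For Gamma(k, rate β): mean = k/β, variance = k/β², so CV = 1/√k.
CV = SD/mean = 1200/1160 = 1.034, hence k = 1/CV² = 0.934.
Then β = k/mean = 0.934/1160 = 0.000806.

k ≈ 0.934, β ≈ 0.000806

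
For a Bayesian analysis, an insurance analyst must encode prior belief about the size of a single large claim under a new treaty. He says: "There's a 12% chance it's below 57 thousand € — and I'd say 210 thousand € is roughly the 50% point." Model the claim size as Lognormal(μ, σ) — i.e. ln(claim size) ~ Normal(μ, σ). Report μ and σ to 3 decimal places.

μ ≈ 5.347, σ ≈ 1.110

If T ~ Lognormal(μ,σ) then ln T ~ Normal(μ,σ), so the p-quantile of ln T is μ + z_p·σ.
ln(57) = 4.043 and ln(210) = 5.347; z_{0.12} = -1.175, z_{0.5} = 0.
σ = (5.347 − 4.043)/(0 − (-1.175)) = 1.110.
μ = 4.043 − (-1.175)·1.110 = 5.347.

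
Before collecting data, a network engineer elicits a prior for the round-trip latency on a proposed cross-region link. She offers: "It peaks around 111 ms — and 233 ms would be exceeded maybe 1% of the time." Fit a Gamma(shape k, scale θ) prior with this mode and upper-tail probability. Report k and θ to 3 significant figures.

k ≈ 9.85, θ ≈ 12.5

Gamma(k,θ) with k>1 has mode (k−1)θ, so θ = 111/(k−1).
Need P(X < 233) = 0.99 with θ tied to k this way. Start at k = 2, θ = 111: P(X<233) ≈ 0.620.
Too low — raise k to concentrate. Iterating converges to k ≈ 9.85.
Then θ = 111/(9.85−1) ≈ 12.5.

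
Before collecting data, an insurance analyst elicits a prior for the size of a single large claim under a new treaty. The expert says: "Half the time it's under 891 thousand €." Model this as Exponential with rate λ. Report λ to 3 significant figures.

λ ≈ 0.000778

Exponential median = ln 2 / λ, so λ = ln 2 / 891.0 = 0.000778.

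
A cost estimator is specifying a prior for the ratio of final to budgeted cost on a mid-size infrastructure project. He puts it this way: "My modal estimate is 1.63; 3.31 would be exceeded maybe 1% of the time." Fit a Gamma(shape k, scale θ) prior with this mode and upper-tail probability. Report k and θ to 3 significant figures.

k ≈ 10.8, θ ≈ 0.167

Gamma(k,θ) with k>1 has mode (k−1)θ, so θ = 1.63/(k−1).
Need P(X < 3.31) = 0.99 with θ tied to k this way. Start at k = 2, θ = 1.63: P(X<3.31) ≈ 0.602.
Too low — raise k to concentrate. Iterating converges to k ≈ 10.8.
Then θ = 1.63/(10.8−1) ≈ 0.167.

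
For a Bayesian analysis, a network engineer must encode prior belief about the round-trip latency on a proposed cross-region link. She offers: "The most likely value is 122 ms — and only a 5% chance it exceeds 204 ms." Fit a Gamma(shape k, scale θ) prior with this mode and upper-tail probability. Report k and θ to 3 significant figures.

k ≈ 11.6, θ ≈ 11.5

Gamma(k,θ) with k>1 has mode (k−1)θ, so θ = 122/(k−1).
Need P(X < 204) = 0.95 with θ tied to k this way. Start at k = 2, θ = 122: P(X<204) ≈ 0.498.
Too low — raise k to concentrate. Iterating converges to k ≈ 11.6.
Then θ = 122/(11.6−1) ≈ 11.5.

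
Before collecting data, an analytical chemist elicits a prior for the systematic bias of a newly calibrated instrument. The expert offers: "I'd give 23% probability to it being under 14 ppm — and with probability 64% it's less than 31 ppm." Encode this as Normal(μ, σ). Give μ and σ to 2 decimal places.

For Normal(μ,σ), the p-quantile is μ + z_p·σ. Here z_{0.23} = -0.7388, z_{0.64} = 0.3585.
So 14 = μ − 0.7388σ and 31 = μ + 0.3585σ.
Subtracting: σ = (31 − 14)/(0.3585 − (-0.7388)) = 15.49.
Then μ = 14 − (-0.7388)·15.49 = 25.45.

μ = 25.45, σ = 15.49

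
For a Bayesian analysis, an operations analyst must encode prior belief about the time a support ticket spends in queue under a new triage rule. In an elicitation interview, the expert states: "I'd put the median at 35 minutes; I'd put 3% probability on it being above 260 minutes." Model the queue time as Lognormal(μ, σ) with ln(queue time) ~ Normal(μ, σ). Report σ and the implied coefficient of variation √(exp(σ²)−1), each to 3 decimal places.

σ ≈ 1.066, CV ≈ 1.455

If T ~ Lognormal(μ,σ) then ln T ~ Normal(μ,σ), so the p-quantile of ln T is μ + z_p·σ.
ln(35) = 3.555 and ln(260) = 5.561; z_{0.5} = 0, z_{0.97} = 1.881.
σ = (5.561 − 3.555)/(1.881 − (0)) = 1.066.
μ = 3.555 − (0)·1.066 = 3.555.
CV = √(exp(σ²)−1) = √(exp(1.1368)−1) = 1.455.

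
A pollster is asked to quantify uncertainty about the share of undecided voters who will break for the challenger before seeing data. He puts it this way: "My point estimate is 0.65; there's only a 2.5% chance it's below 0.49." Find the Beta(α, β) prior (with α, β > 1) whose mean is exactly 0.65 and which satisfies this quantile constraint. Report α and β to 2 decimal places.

α ≈ 23.54, β ≈ 12.68

With mean 0.65 fixed, write α = 0.65s, β = 0.35s where s = α+β.
Need P(θ < 0.49) = 0.025 under Beta(0.65s, 0.35s). Normal approximation: (q−m)/√(m(1−m)/s) ≈ z_{0.025} = -1.96, so s ≈ 0.65·0.35·(-1.96)²/(0.49−0.65)² = 34.1.
At s = 34.1: P(θ<0.49) ≈ 0.028. Adjusting to match 0.025 gives s ≈ 36.22.
So α = 0.65·36.22 ≈ 23.54, β = 0.35·36.22 ≈ 12.68.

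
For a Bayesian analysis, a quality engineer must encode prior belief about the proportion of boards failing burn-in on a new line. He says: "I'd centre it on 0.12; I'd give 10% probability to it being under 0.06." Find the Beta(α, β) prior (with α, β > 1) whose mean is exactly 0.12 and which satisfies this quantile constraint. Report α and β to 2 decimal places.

α ≈ 4.81, β ≈ 35.24

With mean 0.12 fixed, write α = 0.12s, β = 0.88s where s = α+β.
Need P(θ < 0.06) = 0.1 under Beta(0.12s, 0.88s). Normal approximation: (q−m)/√(m(1−m)/s) ≈ z_{0.1} = -1.28, so s ≈ 0.12·0.88·(-1.28)²/(0.06−0.12)² = 48.2.
At s = 48.2: P(θ<0.06) ≈ 0.076. Adjusting to match 0.1 gives s ≈ 40.05.
So α = 0.12·40.05 ≈ 4.81, β = 0.88·40.05 ≈ 35.24.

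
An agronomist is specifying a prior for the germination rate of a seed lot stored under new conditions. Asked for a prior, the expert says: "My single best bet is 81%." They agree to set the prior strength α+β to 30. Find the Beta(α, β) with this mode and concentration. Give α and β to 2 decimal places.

α = 23.68, β = 6.32

For α,β > 1 the Beta mode is (α−1)/(α+β−2). With α+β = 30, the mode is (α−1)/28.
Set (α−1)/28 = 0.81 → α = 1 + 0.81·28 = 23.68.
β = 30 − α = 6.32.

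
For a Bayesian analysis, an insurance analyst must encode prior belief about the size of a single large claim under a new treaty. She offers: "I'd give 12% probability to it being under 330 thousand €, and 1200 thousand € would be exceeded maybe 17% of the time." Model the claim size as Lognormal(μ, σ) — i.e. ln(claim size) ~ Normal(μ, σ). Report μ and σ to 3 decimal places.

If T ~ Lognormal(μ,σ) then ln T ~ Normal(μ,σ), so the p-quantile of ln T is μ + z_p·σ.
ln(330) = 5.799 and ln(1200) = 7.09; z_{0.12} = -1.175, z_{0.83} = 0.9542.
σ = (7.09 − 5.799)/(0.9542 − (-1.175)) = 0.606.
μ = 5.799 − (-1.175)·0.606 = 6.512.

μ ≈ 6.512, σ ≈ 0.606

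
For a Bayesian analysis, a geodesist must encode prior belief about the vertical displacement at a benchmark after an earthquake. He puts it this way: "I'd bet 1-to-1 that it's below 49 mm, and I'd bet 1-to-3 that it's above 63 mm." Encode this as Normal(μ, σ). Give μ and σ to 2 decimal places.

μ = 49.00, σ = 20.76

The p-quantile of Normal(μ,σ) is μ + z_p·σ, with z_{0.5} = 0 and z_{0.75} = 0.6745.
Eliminate σ: μ = (z₂·x₁ − z₁·x₂)/(z₂ − z₁) = (0.6745·49 − (0)·63)/0.6745 = 49.00.
Then σ = (x₂ − x₁)/(z₂ − z₁) = (63 − 49)/0.6745 = 20.76.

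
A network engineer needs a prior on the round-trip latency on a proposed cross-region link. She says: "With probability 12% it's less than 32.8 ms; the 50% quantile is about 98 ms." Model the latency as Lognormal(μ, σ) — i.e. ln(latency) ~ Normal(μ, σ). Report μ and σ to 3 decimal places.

μ ≈ 4.585, σ ≈ 0.932

If T ~ Lognormal(μ,σ) then ln T ~ Normal(μ,σ), so the p-quantile of ln T is μ + z_p·σ.
ln(32.8) = 3.49 and ln(98) = 4.585; z_{0.12} = -1.175, z_{0.5} = 0.
σ = (4.585 − 3.49)/(0 − (-1.175)) = 0.932.
μ = 3.49 − (-1.175)·0.932 = 4.585.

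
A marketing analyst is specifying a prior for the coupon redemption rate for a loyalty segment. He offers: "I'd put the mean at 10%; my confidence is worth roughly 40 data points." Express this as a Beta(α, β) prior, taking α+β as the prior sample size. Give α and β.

Under the effective-sample-size interpretation, Beta(α, β) has prior mean α/(α+β) and prior sample size α+β.
So α+β = 40 and α/(α+β) = 0.1, giving α = 0.1·40 = 4 and β = 40 − 4 = 36.

α = 4, β = 36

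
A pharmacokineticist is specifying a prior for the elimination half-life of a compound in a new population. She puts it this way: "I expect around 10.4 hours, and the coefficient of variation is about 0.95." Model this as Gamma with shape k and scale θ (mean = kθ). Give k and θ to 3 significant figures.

For Gamma(k, scale θ): mean = kθ, variance = kθ², so CV = 1/√k.
CV = 0.95, hence k = 1/CV² = 1.11.
Then θ = mean/k = 10.4/1.11 = 9.39.

k ≈ 1.11, θ ≈ 9.39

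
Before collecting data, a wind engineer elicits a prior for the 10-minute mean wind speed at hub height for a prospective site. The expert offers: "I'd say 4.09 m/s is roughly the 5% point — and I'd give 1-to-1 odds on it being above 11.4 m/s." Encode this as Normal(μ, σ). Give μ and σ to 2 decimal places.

The p-quantile of Normal(μ,σ) is μ + z_p·σ, with z_{0.05} = -1.645 and z_{0.5} = 0.
Eliminate σ: μ = (z₂·x₁ − z₁·x₂)/(z₂ − z₁) = (0·4.09 − (-1.645)·11.4)/1.645 = 11.40.
Then σ = (x₂ − x₁)/(z₂ − z₁) = (11.4 − 4.09)/1.645 = 4.44.

μ = 11.40, σ = 4.44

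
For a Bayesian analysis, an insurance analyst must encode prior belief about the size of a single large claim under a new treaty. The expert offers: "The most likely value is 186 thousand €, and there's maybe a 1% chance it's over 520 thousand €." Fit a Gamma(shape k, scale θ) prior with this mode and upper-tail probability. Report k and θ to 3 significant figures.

k ≈ 5.33, θ ≈ 42.9

Gamma(k,θ) with k>1 has mode (k−1)θ, so θ = 186/(k−1).
Need P(X < 520) = 0.99 with θ tied to k this way. Start at k = 2, θ = 186: P(X<520) ≈ 0.768.
Too low — raise k to concentrate. Iterating converges to k ≈ 5.33.
Then θ = 186/(5.33−1) ≈ 42.9.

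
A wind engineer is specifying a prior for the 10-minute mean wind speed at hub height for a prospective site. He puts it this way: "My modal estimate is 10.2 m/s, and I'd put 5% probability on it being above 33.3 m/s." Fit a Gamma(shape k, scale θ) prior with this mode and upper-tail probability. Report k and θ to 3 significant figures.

k ≈ 2.87, θ ≈ 5.46

Gamma(k,θ) with k>1 has mode (k−1)θ, so θ = 10.2/(k−1).
Need P(X < 33.3) = 0.95 with θ tied to k this way. Start at k = 2, θ = 10.2: P(X<33.3) ≈ 0.837.
Too low — raise k to concentrate. Iterating converges to k ≈ 2.87.
Then θ = 10.2/(2.87−1) ≈ 5.46.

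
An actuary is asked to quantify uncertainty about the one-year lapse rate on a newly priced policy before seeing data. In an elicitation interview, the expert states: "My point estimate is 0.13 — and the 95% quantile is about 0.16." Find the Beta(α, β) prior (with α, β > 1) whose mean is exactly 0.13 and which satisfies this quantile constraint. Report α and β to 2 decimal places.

α ≈ 47.54, β ≈ 318.13

With mean 0.13 fixed, write α = 0.13s, β = 0.87s where s = α+β.
Need P(θ < 0.16) = 0.95 under Beta(0.13s, 0.87s). Normal approximation: (q−m)/√(m(1−m)/s) ≈ z_{0.95} = 1.64, so s ≈ 0.13·0.87·(1.64)²/(0.16−0.13)² = 340.0.
At s = 340.0: P(θ<0.16) ≈ 0.944. Adjusting to match 0.95 gives s ≈ 365.66.
So α = 0.13·365.66 ≈ 47.54, β = 0.87·365.66 ≈ 318.13.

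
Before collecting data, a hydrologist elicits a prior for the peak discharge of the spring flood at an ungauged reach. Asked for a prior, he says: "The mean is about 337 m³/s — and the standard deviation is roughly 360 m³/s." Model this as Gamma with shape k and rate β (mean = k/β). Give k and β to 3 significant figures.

k ≈ 0.876, β ≈ 0.0026

For Gamma(k, rate β): mean = k/β, variance = k/β², so CV = 1/√k.
CV = SD/mean = 360/337 = 1.068, hence k = 1/CV² = 0.876.
Then β = k/mean = 0.876/337 = 0.0026.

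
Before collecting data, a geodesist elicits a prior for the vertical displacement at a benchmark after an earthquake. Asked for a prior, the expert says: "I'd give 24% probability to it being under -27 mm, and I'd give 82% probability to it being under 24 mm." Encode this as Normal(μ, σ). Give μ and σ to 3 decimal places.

For Normal(μ,σ), the p-quantile is μ + z_p·σ. Here z_{0.24} = -0.7063, z_{0.82} = 0.9154.
So -27 = μ − 0.7063σ and 24 = μ + 0.9154σ.
Subtracting: σ = (24 − -27)/(0.9154 − (-0.7063)) = 31.449.
Then μ = -27 − (-0.7063)·31.449 = -4.787.

μ = -4.787, σ = 31.449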